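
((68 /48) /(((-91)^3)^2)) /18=0.00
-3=-3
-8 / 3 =-2.67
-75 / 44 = -1.70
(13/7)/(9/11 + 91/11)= 143/700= 0.20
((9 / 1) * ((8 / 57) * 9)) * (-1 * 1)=-216 / 19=-11.37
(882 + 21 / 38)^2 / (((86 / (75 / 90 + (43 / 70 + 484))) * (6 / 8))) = 454998066418 / 77615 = 5862243.98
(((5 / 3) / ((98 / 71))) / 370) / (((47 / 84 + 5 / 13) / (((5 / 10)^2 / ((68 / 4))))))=923 / 18157972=0.00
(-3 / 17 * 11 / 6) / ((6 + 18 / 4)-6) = -0.07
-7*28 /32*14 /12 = -343 /48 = -7.15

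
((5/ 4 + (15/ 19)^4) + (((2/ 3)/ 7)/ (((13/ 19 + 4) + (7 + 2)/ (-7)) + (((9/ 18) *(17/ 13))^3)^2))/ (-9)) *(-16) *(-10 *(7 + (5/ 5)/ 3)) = 2893348187620299748240/ 1507821583580751429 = 1918.89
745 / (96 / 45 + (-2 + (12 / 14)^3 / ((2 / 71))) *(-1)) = -3833025 / 93754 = -40.88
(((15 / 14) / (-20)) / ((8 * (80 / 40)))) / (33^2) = -1 / 325248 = -0.00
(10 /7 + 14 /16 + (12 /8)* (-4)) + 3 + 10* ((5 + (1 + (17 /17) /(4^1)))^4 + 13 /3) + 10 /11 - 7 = 452252467 /29568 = 15295.34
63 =63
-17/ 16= -1.06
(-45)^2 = 2025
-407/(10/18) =-3663/5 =-732.60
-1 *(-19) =19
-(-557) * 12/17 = 6684/17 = 393.18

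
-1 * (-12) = 12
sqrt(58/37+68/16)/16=sqrt(31857)/1184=0.15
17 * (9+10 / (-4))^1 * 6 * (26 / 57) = 5746 / 19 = 302.42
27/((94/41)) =1107/94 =11.78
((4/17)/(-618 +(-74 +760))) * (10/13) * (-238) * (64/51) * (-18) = 53760/3757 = 14.31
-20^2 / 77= -5.19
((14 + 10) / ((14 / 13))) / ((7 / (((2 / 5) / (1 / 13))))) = 4056 / 245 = 16.56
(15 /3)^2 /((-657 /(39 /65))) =-5 /219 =-0.02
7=7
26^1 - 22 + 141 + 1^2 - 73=73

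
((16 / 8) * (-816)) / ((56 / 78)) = -15912 / 7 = -2273.14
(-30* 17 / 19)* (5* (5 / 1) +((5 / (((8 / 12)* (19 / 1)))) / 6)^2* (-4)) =-670.59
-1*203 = -203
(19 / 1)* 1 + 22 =41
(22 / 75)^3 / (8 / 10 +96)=22 / 84375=0.00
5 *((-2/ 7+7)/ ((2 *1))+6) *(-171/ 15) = -533.36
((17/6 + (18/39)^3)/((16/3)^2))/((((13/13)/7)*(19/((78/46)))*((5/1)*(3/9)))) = 1460781/37812736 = 0.04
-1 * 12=-12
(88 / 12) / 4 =11 / 6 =1.83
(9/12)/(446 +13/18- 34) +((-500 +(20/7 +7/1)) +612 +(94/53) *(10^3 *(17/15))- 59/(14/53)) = 2254417630/1181211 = 1908.56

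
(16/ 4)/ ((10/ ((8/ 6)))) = 8/ 15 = 0.53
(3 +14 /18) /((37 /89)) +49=19343 /333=58.09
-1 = -1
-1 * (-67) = 67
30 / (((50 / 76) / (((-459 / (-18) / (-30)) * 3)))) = -2907 / 25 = -116.28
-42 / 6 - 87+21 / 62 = -5807 / 62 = -93.66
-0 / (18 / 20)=0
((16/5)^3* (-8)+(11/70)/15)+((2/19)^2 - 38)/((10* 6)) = -249004268/947625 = -262.77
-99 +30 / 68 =-3351 / 34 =-98.56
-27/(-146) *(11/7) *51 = 15147/1022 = 14.82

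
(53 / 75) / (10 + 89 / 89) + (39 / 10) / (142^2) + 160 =5325439819 / 33270600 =160.06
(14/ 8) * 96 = 168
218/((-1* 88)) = -109/44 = -2.48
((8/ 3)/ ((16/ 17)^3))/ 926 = 4913/ 1422336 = 0.00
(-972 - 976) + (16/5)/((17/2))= -165548/85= -1947.62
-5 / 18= -0.28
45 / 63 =5 / 7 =0.71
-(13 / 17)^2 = -169 / 289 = -0.58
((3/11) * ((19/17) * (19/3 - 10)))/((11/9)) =-171/187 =-0.91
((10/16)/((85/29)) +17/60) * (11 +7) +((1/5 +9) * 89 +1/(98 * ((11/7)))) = 21670357/26180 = 827.74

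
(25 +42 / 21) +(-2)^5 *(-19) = 635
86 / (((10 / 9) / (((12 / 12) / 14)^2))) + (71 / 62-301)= -9097593 / 30380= -299.46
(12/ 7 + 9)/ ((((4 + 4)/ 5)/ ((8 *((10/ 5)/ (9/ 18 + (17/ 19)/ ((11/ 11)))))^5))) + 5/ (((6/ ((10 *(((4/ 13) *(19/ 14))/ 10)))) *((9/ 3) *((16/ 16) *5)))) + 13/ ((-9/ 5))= 455661870691085272/ 342502108767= 1330391.43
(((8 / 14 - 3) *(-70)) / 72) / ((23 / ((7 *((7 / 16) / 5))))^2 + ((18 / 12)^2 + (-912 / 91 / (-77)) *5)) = 29184155 / 17464923423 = 0.00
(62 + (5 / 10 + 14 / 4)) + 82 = 148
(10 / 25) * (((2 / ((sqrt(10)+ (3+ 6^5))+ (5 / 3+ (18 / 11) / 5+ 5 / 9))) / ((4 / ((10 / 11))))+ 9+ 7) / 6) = 237390897637099 / 222553154031585 - 7425 * sqrt(10) / 14836876935439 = 1.07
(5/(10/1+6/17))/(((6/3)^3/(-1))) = -85/1408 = -0.06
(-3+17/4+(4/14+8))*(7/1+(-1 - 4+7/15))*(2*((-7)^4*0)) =0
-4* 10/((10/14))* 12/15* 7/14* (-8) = 896/5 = 179.20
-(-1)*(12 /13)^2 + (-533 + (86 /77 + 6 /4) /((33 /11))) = -531.28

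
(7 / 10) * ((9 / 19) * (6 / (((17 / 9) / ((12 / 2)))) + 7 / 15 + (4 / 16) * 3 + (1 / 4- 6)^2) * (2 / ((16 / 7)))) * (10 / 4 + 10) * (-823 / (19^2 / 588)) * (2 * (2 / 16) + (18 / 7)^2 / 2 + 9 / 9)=-3712214757699 / 3142144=-1181427.32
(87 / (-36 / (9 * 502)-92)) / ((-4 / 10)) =36395 / 15396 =2.36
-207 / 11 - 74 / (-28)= -16.18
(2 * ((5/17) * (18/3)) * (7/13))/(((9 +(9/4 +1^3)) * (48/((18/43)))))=90/66521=0.00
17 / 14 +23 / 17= 611 / 238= 2.57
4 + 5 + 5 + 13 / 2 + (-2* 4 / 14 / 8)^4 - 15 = 211289 / 38416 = 5.50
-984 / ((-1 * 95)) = 10.36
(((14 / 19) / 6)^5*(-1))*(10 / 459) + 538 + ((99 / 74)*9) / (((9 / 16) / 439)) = 101520881004175232 / 10218536204031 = 9934.97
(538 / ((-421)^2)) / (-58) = -269 / 5139989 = -0.00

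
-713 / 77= -9.26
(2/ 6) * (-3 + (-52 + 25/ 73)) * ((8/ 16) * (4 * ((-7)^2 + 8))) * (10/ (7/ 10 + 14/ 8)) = -8477.50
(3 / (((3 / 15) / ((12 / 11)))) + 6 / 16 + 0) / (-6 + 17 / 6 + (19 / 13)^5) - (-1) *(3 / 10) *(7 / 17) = 143067756669 / 29179580980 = 4.90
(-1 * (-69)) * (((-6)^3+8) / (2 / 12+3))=-86112 / 19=-4532.21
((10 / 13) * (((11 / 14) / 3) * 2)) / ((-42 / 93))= -1705 / 1911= -0.89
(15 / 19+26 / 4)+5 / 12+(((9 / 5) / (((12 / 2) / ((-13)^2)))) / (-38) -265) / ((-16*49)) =7191061 / 893760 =8.05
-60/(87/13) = -260/29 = -8.97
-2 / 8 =-1 / 4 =-0.25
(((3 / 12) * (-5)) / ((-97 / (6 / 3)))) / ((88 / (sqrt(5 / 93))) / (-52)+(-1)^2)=-715 * sqrt(465) / 4284199 - 4225 / 8568398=-0.00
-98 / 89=-1.10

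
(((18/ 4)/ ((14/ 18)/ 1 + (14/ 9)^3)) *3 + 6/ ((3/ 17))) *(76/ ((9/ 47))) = 437268166/ 29799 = 14673.92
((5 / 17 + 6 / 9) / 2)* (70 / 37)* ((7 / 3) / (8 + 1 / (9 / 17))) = 12005 / 55981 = 0.21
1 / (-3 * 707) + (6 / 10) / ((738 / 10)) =222 / 28987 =0.01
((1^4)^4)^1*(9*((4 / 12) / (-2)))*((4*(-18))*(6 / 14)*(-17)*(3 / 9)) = -1836 / 7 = -262.29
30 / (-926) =-15 / 463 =-0.03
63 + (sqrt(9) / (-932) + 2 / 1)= 60577 / 932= 65.00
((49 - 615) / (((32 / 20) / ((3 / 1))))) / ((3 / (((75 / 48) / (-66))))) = 8.37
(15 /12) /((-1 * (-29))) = 5 /116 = 0.04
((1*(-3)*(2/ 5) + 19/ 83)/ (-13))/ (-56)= -31/ 23240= -0.00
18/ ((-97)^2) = 18/ 9409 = 0.00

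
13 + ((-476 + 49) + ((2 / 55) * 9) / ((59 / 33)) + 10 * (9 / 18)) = -120601 / 295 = -408.82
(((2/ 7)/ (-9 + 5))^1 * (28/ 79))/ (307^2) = -2/ 7445671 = -0.00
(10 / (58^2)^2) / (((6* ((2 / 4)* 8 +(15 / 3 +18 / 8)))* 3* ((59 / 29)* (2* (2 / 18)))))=1 / 103604472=0.00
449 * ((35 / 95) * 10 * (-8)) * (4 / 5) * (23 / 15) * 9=-13879488 / 95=-146099.87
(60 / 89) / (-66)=-10 / 979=-0.01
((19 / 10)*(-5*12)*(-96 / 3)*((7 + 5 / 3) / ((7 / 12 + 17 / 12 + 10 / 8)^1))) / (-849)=-9728 / 849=-11.46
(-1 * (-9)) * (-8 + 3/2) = -117/2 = -58.50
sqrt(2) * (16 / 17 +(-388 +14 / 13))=-85302 * sqrt(2) / 221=-545.86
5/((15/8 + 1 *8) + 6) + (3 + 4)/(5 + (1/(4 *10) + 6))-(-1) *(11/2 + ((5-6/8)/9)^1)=6.92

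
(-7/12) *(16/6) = -14/9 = -1.56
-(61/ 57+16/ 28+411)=-412.64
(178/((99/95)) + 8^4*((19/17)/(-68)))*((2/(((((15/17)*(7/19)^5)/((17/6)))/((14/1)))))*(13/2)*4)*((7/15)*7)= 54461440946744/467775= 116426574.63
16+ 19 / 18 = 307 / 18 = 17.06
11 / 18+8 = 155 / 18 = 8.61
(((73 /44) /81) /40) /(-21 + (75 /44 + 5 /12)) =-73 /2691360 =-0.00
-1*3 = -3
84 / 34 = 42 / 17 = 2.47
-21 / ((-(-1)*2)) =-21 / 2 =-10.50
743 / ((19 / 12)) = 8916 / 19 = 469.26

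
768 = 768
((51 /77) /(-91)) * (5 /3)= -85 /7007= -0.01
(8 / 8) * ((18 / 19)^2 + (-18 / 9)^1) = -398 / 361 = -1.10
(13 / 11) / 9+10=1003 / 99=10.13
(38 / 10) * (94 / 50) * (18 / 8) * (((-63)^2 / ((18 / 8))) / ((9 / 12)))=4725756 / 125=37806.05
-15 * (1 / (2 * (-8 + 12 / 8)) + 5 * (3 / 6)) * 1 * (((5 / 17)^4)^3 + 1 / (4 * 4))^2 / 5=-64156659159492720679411340635869 / 2259370356270056837307163403557376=-0.03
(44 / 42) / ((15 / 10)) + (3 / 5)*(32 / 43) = 15508 / 13545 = 1.14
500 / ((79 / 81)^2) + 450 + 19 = 6207529 / 6241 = 994.64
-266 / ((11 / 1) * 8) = -133 / 44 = -3.02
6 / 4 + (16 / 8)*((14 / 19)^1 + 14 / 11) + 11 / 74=43829 / 7733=5.67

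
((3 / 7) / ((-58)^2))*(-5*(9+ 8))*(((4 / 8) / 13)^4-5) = 582644145 / 10760870848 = 0.05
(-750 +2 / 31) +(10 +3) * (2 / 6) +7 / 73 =-5061242 / 6789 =-745.51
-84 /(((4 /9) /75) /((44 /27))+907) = -3850 /41571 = -0.09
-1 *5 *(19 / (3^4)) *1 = -95 / 81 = -1.17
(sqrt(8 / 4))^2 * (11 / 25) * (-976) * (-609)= 13076448 / 25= 523057.92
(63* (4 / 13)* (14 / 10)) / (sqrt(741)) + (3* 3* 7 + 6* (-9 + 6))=588* sqrt(741) / 16055 + 45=46.00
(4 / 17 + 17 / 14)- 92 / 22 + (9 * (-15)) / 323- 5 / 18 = -767314 / 223839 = -3.43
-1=-1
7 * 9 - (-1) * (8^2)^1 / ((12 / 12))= 127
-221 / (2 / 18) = -1989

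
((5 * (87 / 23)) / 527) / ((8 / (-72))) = -3915 / 12121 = -0.32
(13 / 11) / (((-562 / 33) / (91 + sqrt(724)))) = -3549 / 562 - 39 * sqrt(181) / 281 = -8.18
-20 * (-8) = 160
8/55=0.15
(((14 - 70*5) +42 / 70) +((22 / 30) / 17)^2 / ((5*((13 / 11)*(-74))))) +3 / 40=-419518741649 / 1251081000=-335.33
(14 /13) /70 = 1 /65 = 0.02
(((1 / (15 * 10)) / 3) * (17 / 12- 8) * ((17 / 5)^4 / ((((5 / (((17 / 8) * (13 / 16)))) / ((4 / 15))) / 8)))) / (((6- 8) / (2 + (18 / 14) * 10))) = 18956510807 / 1771875000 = 10.70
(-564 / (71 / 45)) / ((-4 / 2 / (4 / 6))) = 8460 / 71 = 119.15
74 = 74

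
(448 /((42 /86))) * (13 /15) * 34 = 27030.76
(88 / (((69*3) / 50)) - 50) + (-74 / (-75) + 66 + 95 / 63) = 479989 / 12075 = 39.75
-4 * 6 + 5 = -19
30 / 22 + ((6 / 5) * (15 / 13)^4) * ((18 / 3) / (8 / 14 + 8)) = 896190 / 314171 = 2.85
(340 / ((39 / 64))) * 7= 152320 / 39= 3905.64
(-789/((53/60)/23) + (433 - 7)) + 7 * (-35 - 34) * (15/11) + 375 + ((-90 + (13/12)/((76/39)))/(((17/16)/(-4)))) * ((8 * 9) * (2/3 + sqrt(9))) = 12898315662/188309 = 68495.48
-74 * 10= -740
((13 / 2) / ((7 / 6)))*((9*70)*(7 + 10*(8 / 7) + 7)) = 624780 / 7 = 89254.29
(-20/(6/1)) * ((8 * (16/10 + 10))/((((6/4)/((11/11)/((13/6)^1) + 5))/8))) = -1054208/117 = -9010.32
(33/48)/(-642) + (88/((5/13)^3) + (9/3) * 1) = 1989798017/1284000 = 1549.69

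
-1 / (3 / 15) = -5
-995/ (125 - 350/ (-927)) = -7.94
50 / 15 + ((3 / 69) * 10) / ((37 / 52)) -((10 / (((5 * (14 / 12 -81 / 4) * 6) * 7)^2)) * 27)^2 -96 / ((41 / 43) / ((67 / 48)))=-2360123283115201213388 / 17278608704687322825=-136.59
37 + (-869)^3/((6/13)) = -8531053595/6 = -1421842265.83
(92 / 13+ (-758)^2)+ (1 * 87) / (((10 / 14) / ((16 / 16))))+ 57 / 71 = 2652211332 / 4615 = 574693.68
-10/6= -5/3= -1.67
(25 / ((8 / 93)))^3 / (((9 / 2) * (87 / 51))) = 23739703125 / 7424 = 3197697.08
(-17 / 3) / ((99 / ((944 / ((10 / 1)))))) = -8024 / 1485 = -5.40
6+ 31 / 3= 49 / 3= 16.33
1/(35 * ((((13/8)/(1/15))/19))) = 152/6825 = 0.02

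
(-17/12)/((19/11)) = -187/228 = -0.82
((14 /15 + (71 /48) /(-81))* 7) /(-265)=-124523 /5151600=-0.02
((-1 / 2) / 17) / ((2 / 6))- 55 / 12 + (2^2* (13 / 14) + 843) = 1202437 / 1428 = 842.04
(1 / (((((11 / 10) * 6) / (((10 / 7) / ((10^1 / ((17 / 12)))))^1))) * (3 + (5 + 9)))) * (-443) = -2215 / 2772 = -0.80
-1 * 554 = -554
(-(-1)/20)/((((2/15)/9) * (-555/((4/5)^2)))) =-18/4625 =-0.00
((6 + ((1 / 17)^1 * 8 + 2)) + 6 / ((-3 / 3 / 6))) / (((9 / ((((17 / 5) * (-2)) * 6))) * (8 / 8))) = 624 / 5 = 124.80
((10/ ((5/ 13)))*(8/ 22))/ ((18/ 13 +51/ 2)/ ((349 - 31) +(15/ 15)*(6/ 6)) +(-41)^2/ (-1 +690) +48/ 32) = 2078024/ 884449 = 2.35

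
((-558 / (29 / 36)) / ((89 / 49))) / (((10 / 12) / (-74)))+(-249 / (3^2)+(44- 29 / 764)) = 1002165127021 / 29578260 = 33881.81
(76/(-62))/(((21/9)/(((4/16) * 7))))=-57/62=-0.92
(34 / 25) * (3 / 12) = 17 / 50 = 0.34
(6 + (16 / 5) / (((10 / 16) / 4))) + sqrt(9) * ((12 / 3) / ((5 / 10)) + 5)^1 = 65.48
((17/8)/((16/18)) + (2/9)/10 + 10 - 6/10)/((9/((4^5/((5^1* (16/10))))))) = 68042/405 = 168.00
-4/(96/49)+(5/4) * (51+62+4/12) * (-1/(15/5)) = -3547/72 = -49.26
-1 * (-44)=44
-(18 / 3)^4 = -1296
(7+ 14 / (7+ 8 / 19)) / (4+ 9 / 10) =1790 / 987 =1.81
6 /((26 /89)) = 267 /13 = 20.54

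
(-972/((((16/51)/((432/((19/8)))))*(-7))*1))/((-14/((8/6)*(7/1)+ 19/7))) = -451501776/6517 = -69280.62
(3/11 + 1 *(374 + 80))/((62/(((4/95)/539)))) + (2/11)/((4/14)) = 0.64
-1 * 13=-13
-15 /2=-7.50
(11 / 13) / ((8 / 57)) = 627 / 104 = 6.03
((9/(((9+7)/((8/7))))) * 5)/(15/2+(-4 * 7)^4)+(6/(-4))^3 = -232342443/68842312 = -3.37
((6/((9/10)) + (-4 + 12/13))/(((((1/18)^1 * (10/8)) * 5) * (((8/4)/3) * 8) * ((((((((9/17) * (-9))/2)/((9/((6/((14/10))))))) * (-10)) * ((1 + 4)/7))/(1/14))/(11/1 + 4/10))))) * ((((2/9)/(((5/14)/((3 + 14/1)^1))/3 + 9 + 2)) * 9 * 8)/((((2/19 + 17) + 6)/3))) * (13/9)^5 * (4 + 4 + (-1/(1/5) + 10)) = 212586611154736/70737852065625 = 3.01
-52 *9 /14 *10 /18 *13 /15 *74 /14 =-12506 /147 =-85.07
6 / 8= 3 / 4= 0.75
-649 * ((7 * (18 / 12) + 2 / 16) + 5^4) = -3300165 / 8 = -412520.62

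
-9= -9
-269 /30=-8.97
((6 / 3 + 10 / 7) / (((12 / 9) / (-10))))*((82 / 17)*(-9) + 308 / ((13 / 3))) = -1100520 / 1547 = -711.39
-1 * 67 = -67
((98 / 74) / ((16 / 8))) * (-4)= -98 / 37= -2.65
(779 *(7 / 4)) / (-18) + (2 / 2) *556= 34579 / 72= 480.26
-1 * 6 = -6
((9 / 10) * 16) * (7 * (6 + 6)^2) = 72576 / 5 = 14515.20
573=573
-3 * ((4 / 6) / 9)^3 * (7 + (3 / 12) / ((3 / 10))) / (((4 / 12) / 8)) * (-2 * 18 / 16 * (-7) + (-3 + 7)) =-29704 / 6561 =-4.53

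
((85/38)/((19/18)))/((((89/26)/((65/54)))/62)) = 46.20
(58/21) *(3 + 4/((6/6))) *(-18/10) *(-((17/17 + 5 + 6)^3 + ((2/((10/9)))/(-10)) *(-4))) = 7519932/125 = 60159.46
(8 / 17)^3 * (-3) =-1536 / 4913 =-0.31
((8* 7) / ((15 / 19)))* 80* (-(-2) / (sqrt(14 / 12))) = 10507.44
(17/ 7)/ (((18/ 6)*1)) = 17/ 21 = 0.81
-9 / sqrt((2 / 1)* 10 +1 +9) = -3* sqrt(30) / 10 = -1.64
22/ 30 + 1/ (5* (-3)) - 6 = -5.33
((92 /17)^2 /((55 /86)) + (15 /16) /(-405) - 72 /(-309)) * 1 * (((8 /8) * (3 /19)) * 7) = 227863849913 /4479338160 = 50.87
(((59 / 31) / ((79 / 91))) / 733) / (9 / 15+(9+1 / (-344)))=9234680 / 29631996319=0.00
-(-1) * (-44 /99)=-4 /9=-0.44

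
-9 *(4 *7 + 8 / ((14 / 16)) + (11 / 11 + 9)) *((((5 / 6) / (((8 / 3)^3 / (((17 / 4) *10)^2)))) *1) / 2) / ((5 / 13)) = -1255307625 / 28672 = -43781.66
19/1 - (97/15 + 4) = 128/15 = 8.53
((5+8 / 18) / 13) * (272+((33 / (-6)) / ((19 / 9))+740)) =1879493 / 4446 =422.74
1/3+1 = 4/3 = 1.33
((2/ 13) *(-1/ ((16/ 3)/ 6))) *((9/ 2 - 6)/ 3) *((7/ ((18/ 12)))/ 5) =21/ 260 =0.08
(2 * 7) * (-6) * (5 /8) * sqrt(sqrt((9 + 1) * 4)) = -132.03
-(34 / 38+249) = -4748 / 19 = -249.89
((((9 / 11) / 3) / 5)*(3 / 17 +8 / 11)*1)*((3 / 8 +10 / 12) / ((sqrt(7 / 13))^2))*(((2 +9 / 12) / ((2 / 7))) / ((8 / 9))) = 573417 / 478720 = 1.20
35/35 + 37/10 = 47/10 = 4.70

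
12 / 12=1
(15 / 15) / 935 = 1 / 935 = 0.00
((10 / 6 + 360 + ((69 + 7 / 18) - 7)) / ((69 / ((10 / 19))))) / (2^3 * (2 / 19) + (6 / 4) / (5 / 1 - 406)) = 6121666 / 1586655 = 3.86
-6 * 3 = -18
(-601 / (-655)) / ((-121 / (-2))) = 1202 / 79255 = 0.02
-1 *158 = -158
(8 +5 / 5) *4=36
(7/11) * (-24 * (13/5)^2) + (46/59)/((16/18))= -6643587/64900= -102.37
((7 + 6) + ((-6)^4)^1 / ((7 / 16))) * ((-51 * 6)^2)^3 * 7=17098392250682258112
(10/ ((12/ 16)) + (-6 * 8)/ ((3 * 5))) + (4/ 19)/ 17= 10.15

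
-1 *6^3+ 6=-210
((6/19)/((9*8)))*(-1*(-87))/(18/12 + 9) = 0.04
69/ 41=1.68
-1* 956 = -956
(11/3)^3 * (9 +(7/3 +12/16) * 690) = 5687363/54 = 105321.54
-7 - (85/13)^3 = -629504/2197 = -286.53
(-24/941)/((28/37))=-222/6587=-0.03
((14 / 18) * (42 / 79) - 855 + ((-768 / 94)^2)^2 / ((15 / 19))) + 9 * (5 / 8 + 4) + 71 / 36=4833.13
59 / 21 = 2.81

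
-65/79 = -0.82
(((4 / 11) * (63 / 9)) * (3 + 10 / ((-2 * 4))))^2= 2401 / 121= 19.84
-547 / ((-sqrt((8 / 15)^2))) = 8205 / 8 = 1025.62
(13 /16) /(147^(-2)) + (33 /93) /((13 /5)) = 113210431 /6448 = 17557.45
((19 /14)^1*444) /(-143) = -4218 /1001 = -4.21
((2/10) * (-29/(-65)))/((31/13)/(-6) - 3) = -174/6625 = -0.03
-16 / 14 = -8 / 7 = -1.14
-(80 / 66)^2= -1600 / 1089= -1.47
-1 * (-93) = 93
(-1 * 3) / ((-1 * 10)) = 3 / 10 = 0.30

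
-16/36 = -0.44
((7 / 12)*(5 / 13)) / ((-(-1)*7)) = 5 / 156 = 0.03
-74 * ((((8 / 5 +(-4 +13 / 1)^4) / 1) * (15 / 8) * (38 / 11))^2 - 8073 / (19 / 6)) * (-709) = 14409773868783483 / 152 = 94801143873575.55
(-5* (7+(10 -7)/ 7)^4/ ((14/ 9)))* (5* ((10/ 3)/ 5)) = -548371200/ 16807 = -32627.55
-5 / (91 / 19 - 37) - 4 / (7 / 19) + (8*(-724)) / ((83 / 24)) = -1685.50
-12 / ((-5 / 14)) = 168 / 5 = 33.60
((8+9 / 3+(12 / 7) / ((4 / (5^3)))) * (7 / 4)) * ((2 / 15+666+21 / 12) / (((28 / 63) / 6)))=40754241 / 40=1018856.02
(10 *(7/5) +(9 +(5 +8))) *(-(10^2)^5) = -360000000000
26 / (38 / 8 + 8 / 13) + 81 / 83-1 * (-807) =812.82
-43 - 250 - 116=-409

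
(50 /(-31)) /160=-5 /496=-0.01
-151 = -151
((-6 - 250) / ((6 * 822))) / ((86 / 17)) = -544 / 53019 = -0.01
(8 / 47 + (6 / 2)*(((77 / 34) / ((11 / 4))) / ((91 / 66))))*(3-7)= -7.85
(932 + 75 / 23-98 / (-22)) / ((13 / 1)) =237748 / 3289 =72.29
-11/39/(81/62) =-682/3159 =-0.22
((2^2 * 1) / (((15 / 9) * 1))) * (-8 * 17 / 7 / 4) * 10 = -816 / 7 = -116.57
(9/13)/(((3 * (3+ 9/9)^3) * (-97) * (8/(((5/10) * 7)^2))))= -147/2582528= -0.00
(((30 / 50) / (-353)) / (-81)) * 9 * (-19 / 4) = -19 / 21180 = -0.00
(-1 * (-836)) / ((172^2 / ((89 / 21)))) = 18601 / 155316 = 0.12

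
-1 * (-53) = 53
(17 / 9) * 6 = 34 / 3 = 11.33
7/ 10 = 0.70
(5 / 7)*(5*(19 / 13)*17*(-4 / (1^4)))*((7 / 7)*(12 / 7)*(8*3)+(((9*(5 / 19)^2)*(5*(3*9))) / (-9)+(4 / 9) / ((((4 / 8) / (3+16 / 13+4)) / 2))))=-23334803500 / 1416051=-16478.79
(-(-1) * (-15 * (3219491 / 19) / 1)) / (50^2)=-9658473 / 9500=-1016.68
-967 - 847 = -1814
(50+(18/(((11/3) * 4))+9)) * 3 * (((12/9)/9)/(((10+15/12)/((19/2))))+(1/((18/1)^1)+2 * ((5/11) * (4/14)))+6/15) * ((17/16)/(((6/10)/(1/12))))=3541988675/158070528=22.41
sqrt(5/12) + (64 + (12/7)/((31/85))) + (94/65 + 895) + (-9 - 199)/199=sqrt(15)/6 + 2706131367/2806895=964.75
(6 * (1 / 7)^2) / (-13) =-6 / 637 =-0.01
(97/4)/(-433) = -97/1732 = -0.06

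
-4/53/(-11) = 4/583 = 0.01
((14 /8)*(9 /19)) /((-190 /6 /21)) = -3969 /7220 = -0.55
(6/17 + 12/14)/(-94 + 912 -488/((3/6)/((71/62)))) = -0.00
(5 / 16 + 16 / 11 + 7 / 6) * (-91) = -266.97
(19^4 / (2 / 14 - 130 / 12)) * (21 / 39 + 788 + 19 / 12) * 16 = -899541223784 / 5837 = -154110197.67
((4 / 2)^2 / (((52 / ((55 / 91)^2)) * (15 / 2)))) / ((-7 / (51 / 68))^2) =1815 / 42199976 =0.00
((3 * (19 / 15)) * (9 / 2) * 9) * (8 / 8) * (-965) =-297027 / 2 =-148513.50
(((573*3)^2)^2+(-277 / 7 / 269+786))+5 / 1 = 8731794512311.85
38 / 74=19 / 37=0.51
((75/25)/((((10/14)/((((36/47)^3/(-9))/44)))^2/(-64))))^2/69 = 83232582301309206528/24454167872847919426630664375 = 0.00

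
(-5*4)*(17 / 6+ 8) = -650 / 3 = -216.67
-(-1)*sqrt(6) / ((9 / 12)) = 4*sqrt(6) / 3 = 3.27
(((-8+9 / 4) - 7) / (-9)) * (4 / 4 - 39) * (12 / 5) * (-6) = 3876 / 5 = 775.20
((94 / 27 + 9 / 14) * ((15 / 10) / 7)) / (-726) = -1559 / 1280664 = -0.00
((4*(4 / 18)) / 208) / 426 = 1 / 99684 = 0.00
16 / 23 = 0.70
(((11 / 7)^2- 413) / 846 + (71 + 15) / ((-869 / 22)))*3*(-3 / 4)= 46379 / 7742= 5.99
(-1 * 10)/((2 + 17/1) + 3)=-5/11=-0.45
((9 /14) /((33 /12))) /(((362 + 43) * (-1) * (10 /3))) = -1 /5775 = -0.00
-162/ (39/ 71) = -3834/ 13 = -294.92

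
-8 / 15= -0.53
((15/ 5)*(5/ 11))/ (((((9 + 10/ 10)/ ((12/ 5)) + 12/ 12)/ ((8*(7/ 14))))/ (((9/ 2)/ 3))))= 540/ 341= 1.58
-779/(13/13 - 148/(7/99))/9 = 5453/131805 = 0.04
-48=-48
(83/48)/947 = 83/45456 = 0.00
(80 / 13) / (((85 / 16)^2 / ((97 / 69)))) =397312 / 1296165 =0.31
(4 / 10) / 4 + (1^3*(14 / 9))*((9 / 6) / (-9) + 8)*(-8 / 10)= -9.65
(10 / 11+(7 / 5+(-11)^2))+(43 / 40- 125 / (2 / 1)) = 27229 / 440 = 61.88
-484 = -484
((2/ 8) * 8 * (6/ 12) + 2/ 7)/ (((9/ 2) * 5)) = 0.06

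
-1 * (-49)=49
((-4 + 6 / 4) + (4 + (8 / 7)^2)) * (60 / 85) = 1650 / 833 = 1.98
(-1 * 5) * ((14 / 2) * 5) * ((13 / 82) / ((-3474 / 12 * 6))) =2275 / 142434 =0.02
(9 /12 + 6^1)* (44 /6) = 99 /2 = 49.50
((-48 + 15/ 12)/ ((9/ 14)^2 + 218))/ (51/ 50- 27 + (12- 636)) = 458150/ 1391249691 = 0.00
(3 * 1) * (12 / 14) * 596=10728 / 7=1532.57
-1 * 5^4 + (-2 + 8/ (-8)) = -628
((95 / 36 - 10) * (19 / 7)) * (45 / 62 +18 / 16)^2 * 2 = -117864315 / 861056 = -136.88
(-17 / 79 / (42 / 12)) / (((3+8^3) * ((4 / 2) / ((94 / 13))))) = -1598 / 3702335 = -0.00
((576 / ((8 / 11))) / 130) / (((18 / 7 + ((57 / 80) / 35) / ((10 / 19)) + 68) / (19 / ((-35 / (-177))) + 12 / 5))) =218401920 / 25702079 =8.50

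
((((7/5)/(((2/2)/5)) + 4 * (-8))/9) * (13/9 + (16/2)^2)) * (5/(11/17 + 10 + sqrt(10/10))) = -1251625/16038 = -78.04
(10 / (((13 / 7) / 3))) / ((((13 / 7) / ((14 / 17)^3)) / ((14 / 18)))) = 9411920 / 2490891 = 3.78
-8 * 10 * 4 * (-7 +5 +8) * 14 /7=-3840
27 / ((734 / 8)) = 0.29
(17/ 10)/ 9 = 17/ 90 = 0.19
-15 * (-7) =105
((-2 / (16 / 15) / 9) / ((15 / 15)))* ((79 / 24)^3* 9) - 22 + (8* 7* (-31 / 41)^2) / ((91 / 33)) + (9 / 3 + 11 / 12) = -59087096351 / 805588992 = -73.35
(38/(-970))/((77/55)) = -19/679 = -0.03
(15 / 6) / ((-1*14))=-5 / 28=-0.18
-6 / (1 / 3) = -18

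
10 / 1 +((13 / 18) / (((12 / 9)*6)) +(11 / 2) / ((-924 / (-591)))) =13.61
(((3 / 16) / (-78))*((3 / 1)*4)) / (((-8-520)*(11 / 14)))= 7 / 100672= 0.00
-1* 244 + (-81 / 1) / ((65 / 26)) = -1382 / 5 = -276.40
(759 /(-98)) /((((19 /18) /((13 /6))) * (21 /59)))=-582153 /13034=-44.66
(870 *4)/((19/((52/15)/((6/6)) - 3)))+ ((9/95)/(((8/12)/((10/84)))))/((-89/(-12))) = 1011779/11837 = 85.48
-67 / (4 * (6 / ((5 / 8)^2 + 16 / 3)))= -73633 / 4608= -15.98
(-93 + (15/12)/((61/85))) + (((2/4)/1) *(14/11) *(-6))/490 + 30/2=-7164427/93940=-76.27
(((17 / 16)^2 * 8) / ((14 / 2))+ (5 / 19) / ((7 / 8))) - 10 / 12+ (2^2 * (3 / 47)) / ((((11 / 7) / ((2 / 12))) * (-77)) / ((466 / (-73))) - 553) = 23247891761 / 30709912800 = 0.76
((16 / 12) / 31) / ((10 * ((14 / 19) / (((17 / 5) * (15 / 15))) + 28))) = 323 / 2119005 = 0.00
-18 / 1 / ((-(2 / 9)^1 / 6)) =486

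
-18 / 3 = -6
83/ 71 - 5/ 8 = 309/ 568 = 0.54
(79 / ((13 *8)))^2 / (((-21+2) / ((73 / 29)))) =-0.08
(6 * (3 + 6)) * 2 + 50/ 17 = 1886/ 17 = 110.94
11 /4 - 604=-2405 /4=-601.25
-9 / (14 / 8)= -36 / 7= -5.14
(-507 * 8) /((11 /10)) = -40560 /11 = -3687.27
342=342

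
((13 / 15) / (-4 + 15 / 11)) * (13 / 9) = -1859 / 3915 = -0.47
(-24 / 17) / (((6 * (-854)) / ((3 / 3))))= 0.00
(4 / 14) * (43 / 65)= 86 / 455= 0.19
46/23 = 2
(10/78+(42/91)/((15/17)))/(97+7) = 127/20280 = 0.01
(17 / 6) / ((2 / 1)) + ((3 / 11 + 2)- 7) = -437 / 132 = -3.31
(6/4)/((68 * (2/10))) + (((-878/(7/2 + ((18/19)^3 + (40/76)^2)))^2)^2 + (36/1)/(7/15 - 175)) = 220379346665115407846577529291427/170018118858657701198952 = 1296210945.90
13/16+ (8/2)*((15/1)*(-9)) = -8627/16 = -539.19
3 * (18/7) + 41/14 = 149/14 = 10.64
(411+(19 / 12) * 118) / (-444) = -3587 / 2664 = -1.35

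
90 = 90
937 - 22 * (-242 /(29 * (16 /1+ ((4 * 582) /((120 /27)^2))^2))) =15114706210093 /16130729189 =937.01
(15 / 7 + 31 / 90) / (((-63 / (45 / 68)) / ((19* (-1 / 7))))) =29773 / 419832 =0.07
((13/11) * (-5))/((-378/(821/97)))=53365/403326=0.13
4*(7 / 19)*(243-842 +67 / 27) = -450968 / 513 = -879.08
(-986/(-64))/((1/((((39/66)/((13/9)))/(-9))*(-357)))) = 176001/704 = 250.00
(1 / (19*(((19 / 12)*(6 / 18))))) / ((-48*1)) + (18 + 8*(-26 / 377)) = 17.45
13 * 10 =130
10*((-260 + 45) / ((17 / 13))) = -27950 / 17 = -1644.12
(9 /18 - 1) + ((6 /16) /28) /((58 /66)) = -3149 /6496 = -0.48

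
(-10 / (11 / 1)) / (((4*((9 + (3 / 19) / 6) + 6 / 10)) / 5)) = -2375 / 20119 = -0.12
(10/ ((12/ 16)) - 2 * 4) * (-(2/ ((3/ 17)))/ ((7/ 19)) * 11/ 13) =-113696/ 819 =-138.82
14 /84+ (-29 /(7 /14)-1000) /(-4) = 794 /3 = 264.67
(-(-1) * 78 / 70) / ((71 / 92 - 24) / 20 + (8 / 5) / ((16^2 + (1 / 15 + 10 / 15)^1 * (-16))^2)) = -1505266464 / 1568893613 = -0.96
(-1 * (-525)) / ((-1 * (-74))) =525 / 74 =7.09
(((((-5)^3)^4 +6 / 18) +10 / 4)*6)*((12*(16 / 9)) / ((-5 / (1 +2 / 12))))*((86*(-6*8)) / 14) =32250000374272 / 15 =2150000024951.47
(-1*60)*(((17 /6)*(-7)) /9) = 1190 /9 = 132.22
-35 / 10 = -3.50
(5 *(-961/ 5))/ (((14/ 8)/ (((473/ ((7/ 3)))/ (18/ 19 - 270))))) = 8636507/ 20874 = 413.74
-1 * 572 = -572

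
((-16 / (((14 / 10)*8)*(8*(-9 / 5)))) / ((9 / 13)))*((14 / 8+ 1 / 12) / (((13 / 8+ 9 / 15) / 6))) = 35750 / 50463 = 0.71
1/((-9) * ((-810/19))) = 19/7290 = 0.00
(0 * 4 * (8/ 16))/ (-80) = 0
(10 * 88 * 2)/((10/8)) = 1408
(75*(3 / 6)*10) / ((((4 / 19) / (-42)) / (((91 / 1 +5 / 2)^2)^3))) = -6398140940328146625 / 128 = -49985476096313645.51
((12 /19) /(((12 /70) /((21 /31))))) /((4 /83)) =61005 /1178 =51.79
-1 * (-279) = 279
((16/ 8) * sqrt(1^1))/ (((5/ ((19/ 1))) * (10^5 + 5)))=38/ 500025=0.00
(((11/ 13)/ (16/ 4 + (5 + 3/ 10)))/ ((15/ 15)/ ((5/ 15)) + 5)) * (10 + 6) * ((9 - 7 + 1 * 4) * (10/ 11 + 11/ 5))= 1368/ 403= 3.39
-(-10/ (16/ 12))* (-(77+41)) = -885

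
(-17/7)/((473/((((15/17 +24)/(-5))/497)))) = 423/8227835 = 0.00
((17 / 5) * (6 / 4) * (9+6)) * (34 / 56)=2601 / 56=46.45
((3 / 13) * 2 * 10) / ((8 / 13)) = 15 / 2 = 7.50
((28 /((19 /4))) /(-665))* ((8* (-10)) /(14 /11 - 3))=-2816 /6859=-0.41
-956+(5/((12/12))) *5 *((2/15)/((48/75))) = -22819/24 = -950.79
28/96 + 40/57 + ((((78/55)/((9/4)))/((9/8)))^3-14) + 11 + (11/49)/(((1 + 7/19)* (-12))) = -292403692072259/158537638759500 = -1.84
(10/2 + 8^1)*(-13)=-169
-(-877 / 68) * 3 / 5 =2631 / 340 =7.74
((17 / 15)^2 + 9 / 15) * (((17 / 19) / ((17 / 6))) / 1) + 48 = 69248 / 1425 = 48.60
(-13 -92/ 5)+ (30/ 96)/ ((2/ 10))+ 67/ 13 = -25671/ 1040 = -24.68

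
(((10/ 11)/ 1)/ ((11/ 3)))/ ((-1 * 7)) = -30/ 847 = -0.04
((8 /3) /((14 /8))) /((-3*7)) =-32 /441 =-0.07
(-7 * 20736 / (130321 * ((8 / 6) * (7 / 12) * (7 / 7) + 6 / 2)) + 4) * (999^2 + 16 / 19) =155652594830540 / 42093683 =3697766.12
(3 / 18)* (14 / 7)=1 / 3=0.33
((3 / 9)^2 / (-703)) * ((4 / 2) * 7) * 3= -14 / 2109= -0.01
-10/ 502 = -5/ 251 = -0.02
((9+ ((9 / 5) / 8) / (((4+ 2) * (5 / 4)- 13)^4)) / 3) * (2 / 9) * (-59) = -8638426 / 219615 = -39.33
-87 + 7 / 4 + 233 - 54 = 375 / 4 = 93.75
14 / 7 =2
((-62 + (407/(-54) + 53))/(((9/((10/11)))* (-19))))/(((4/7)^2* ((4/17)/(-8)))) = -195755/21384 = -9.15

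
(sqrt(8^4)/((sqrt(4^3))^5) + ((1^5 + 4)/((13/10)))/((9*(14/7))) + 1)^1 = 72821/59904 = 1.22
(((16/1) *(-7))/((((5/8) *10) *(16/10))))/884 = -14/1105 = -0.01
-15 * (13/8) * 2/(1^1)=-195/4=-48.75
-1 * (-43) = 43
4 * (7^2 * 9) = 1764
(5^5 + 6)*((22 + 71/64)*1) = 4630749/64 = 72355.45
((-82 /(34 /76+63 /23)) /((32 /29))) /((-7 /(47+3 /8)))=196925747 /1247680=157.83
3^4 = 81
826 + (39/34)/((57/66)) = 267227/323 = 827.33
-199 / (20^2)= -199 / 400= -0.50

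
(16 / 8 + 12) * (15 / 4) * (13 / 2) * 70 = 47775 / 2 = 23887.50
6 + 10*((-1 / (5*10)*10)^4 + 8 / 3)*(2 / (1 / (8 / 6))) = 86798 / 1125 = 77.15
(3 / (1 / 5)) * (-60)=-900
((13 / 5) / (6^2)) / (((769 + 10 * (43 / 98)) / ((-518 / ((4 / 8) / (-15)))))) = 164983 / 113688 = 1.45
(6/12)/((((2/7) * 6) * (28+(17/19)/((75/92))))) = 3325/331712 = 0.01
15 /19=0.79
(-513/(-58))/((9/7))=399/58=6.88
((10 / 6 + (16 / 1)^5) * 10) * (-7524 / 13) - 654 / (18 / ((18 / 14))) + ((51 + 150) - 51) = -552264876081 / 91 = -6068844792.10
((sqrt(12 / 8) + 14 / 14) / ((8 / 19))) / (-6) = -19 * sqrt(6) / 96 - 19 / 48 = -0.88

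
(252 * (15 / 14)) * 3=810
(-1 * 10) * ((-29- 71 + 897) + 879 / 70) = -56669 / 7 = -8095.57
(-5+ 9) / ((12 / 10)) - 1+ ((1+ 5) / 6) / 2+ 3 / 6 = 10 / 3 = 3.33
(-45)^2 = 2025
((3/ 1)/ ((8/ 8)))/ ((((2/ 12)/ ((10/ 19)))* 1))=180/ 19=9.47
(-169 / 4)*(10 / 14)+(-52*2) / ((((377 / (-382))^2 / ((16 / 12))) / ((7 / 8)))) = -142119571 / 918372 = -154.75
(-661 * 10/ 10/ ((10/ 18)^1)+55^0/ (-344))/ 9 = -2046461/ 15480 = -132.20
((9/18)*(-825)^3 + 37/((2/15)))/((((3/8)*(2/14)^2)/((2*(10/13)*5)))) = -282197317230.77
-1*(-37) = 37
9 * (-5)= -45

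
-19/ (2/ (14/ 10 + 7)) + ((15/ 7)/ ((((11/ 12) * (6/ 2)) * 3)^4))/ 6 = -3312274153/ 41507235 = -79.80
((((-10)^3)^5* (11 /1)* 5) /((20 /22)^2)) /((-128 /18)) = 9358593750000000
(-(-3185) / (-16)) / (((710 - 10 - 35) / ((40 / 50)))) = -91 / 380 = -0.24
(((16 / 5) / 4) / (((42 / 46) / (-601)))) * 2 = -110584 / 105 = -1053.18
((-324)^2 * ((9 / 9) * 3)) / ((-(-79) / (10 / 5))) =629856 / 79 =7972.86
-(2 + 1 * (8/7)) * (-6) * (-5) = -660/7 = -94.29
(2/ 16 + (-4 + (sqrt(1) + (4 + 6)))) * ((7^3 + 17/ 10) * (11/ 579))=720423/ 15440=46.66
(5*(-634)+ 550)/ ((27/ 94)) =-246280/ 27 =-9121.48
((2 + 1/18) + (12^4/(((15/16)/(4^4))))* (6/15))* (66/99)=1019216797/675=1509950.81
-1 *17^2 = -289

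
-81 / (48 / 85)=-2295 / 16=-143.44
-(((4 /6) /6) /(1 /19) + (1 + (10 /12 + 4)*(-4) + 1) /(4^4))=-1177 /576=-2.04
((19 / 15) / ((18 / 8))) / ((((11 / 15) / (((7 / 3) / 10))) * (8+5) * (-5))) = -266 / 96525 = -0.00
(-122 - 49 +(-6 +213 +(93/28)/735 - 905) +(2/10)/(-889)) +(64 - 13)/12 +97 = -334437707/435610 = -767.75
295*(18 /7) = 758.57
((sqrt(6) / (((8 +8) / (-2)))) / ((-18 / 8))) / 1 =sqrt(6) / 18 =0.14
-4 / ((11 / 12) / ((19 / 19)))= -48 / 11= -4.36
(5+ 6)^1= 11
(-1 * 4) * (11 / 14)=-22 / 7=-3.14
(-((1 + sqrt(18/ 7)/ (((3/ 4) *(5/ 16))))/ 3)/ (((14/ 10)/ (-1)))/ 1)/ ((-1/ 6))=-128 *sqrt(14)/ 49 - 10/ 7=-11.20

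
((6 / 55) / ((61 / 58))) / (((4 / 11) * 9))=29 / 915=0.03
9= 9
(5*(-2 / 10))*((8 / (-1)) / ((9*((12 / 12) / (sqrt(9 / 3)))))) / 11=8*sqrt(3) / 99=0.14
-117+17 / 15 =-1738 / 15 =-115.87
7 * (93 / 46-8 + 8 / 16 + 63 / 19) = -6615 / 437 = -15.14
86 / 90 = 43 / 45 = 0.96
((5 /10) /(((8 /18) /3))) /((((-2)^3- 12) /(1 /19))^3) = -27 /438976000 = -0.00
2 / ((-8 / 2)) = -1 / 2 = -0.50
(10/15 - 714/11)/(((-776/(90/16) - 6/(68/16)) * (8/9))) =608175/1172776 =0.52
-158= -158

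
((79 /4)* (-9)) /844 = -711 /3376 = -0.21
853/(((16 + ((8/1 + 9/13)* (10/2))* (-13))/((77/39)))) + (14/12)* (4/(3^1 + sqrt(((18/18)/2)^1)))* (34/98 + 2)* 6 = 51278321/2547909-460* sqrt(2)/119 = 14.66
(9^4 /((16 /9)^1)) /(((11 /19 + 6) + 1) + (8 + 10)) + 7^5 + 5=542601 /32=16956.28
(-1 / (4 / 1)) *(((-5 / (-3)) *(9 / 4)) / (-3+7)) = -15 / 64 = -0.23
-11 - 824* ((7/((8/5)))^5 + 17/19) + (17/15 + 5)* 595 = -307678609469/233472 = -1317839.44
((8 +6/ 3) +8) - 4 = 14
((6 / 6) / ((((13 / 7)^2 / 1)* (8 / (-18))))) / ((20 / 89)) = -39249 / 13520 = -2.90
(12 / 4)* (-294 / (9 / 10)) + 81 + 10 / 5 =-897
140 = 140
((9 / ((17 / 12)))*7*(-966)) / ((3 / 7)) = -1704024 / 17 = -100236.71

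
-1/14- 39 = -547/14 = -39.07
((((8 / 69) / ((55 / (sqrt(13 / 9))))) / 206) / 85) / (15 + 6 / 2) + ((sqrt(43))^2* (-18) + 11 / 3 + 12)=-2275 / 3 + 2* sqrt(13) / 897081075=-758.33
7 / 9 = 0.78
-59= -59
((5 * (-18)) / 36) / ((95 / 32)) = -16 / 19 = -0.84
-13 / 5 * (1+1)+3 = -11 / 5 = -2.20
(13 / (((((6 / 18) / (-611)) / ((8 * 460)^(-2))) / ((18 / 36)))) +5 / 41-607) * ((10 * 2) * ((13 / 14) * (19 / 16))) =-166459467735483 / 12437340160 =-13383.85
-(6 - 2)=-4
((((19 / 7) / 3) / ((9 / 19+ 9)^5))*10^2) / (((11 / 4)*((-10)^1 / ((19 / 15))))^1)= -893871739 / 16368382800000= -0.00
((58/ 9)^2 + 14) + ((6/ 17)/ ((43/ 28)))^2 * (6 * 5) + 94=6540764752/ 43283241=151.12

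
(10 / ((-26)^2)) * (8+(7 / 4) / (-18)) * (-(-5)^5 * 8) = 2922.62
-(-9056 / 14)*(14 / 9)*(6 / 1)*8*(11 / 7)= 1593856 / 21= 75897.90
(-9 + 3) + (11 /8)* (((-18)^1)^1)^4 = 144336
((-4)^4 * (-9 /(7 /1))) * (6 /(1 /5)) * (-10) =691200 /7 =98742.86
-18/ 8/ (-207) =1/ 92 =0.01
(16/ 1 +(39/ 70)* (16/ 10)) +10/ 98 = 20817/ 1225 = 16.99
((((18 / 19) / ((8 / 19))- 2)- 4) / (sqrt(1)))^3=-3375 / 64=-52.73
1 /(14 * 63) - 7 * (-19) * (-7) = -821141 /882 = -931.00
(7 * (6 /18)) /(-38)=-0.06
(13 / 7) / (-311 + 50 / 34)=-221 / 36834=-0.01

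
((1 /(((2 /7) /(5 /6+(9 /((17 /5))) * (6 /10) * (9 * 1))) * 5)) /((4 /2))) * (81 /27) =10801 /680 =15.88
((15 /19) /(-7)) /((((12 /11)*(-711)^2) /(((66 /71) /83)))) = -605 /264141125766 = -0.00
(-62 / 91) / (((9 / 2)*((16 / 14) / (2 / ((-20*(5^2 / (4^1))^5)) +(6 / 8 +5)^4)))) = -141195815702881 / 975000000000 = -144.82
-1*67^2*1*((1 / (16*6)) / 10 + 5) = -21551689 / 960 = -22449.68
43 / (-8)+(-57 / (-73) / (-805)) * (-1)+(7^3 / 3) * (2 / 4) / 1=73046263 / 1410360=51.79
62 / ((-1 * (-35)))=62 / 35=1.77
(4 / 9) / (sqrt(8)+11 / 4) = -176 / 63+128 *sqrt(2) / 63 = 0.08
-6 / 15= -0.40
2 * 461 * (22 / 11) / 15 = 1844 / 15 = 122.93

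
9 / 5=1.80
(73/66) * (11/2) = 73/12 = 6.08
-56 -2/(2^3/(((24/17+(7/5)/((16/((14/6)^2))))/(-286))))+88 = 40736821/1272960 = 32.00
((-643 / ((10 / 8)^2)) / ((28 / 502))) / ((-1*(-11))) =-1291144 / 1925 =-670.72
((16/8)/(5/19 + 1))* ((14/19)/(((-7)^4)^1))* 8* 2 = 8/1029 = 0.01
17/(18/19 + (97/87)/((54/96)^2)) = 2276181/598654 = 3.80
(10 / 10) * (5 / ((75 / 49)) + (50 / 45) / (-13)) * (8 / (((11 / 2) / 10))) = 59552 / 1287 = 46.27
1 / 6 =0.17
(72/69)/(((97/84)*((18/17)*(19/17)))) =32368/42389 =0.76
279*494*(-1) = -137826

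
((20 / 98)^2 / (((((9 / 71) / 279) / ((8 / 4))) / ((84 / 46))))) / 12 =220100 / 7889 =27.90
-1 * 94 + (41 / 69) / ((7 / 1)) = -45361 / 483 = -93.92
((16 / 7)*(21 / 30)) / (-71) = -8 / 355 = -0.02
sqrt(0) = 0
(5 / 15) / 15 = 1 / 45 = 0.02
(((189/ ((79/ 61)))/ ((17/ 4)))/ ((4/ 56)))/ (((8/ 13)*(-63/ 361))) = -6011733/ 1343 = -4476.35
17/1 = 17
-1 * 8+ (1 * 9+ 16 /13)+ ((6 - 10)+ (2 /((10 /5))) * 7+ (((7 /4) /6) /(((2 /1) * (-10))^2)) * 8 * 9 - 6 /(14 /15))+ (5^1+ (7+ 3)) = 504311 /36400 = 13.85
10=10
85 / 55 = 17 / 11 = 1.55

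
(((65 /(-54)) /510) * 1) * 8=-26 /1377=-0.02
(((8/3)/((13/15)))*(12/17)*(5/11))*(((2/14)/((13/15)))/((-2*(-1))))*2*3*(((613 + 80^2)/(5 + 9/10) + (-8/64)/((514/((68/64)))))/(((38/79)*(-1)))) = -1230205605535125/1019729702992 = -1206.40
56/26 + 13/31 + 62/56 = 41529/11284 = 3.68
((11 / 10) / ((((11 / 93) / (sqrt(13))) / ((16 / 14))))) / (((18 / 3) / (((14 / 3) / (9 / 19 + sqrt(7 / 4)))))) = -28272 * sqrt(13) / 11015 + 89528 * sqrt(91) / 33045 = 16.59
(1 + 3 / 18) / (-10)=-7 / 60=-0.12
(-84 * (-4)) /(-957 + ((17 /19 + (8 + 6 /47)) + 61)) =-42864 /113153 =-0.38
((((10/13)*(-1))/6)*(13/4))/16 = -5/192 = -0.03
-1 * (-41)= 41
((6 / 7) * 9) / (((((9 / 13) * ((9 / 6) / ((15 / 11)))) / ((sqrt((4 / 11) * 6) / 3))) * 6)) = 260 * sqrt(66) / 2541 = 0.83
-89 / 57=-1.56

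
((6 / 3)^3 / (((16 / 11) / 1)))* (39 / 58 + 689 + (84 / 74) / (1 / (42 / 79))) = 1287277585 / 339068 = 3796.52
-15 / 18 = -5 / 6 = -0.83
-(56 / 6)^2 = -784 / 9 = -87.11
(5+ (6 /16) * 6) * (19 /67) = 2.06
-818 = -818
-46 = -46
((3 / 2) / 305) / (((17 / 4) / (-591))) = -3546 / 5185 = -0.68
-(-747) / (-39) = -249 / 13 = -19.15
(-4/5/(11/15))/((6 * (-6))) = 1/33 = 0.03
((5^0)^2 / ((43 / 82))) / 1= 82 / 43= 1.91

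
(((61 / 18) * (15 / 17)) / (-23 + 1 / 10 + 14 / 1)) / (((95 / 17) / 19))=-1.14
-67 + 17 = -50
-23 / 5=-4.60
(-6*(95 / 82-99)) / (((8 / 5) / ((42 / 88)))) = 2527245 / 14432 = 175.11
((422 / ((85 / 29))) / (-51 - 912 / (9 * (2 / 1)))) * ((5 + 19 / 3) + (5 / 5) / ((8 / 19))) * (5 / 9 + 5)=-2013151 / 18666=-107.85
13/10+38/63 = 1199/630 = 1.90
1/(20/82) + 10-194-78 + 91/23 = -58407/230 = -253.94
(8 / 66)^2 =16 / 1089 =0.01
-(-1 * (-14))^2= -196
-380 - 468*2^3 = -4124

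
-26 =-26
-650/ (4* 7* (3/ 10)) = -1625/ 21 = -77.38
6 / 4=3 / 2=1.50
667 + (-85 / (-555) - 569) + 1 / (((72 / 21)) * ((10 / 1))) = 871859 / 8880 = 98.18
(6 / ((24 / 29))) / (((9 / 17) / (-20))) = -2465 / 9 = -273.89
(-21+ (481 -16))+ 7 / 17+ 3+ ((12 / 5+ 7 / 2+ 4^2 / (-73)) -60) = 4878279 / 12410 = 393.09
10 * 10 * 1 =100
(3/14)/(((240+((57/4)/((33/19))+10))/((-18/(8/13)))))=-0.02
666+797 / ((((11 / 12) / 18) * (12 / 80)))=1155006 / 11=105000.55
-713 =-713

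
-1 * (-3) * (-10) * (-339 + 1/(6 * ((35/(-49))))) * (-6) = -61062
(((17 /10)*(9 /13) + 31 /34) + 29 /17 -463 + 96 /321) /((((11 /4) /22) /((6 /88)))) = -325552764 /1300585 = -250.31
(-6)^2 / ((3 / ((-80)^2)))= 76800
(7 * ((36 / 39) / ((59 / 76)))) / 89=6384 / 68263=0.09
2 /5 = 0.40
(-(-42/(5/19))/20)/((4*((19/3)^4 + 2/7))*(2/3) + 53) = 678699/369471250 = 0.00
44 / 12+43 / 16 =305 / 48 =6.35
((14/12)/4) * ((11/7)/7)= 11/168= 0.07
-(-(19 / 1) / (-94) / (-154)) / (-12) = -19 / 173712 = -0.00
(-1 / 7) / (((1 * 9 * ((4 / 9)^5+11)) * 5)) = -0.00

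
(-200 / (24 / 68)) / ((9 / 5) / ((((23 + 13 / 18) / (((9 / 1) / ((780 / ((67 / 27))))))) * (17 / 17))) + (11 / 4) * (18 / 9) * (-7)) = 14.72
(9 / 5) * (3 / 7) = 27 / 35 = 0.77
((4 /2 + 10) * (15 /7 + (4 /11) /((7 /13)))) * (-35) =-13020 /11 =-1183.64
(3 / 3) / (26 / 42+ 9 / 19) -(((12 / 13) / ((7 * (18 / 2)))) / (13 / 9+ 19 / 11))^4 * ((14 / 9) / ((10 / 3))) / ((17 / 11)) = 201863574958467402093 / 220582753621848452380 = 0.92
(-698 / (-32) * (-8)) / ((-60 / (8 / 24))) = 349 / 360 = 0.97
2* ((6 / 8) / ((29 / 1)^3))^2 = 9 / 4758586568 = 0.00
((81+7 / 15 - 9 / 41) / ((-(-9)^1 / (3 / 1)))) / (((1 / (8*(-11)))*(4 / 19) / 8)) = -167089648 / 1845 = -90563.49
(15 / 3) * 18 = 90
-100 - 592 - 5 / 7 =-4849 / 7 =-692.71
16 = 16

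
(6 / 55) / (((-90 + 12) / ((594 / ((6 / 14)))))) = -126 / 65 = -1.94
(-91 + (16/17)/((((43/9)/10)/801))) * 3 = 3260757/731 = 4460.68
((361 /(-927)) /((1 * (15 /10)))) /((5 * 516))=-361 /3587490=-0.00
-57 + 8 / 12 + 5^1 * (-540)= -8269 / 3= -2756.33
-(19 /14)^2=-361 /196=-1.84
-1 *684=-684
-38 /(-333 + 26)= 38 /307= 0.12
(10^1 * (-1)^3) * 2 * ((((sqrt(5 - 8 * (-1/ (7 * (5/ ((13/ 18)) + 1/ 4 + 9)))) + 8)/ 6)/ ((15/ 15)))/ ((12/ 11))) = -220/ 9 - 55 * sqrt(208957)/ 3654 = -31.32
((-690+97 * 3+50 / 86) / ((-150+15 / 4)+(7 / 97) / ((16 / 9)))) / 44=6647216 / 107331741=0.06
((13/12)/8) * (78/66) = 169/1056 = 0.16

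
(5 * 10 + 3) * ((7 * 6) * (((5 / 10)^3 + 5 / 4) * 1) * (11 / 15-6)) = -322399 / 20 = -16119.95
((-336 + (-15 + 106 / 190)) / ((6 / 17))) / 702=-141491 / 100035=-1.41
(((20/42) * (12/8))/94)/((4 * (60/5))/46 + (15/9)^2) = 1035/520478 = 0.00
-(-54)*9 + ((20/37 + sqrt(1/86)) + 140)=sqrt(86)/86 + 23182/37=626.65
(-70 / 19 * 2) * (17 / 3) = -2380 / 57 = -41.75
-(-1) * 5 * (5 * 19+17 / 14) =6735 / 14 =481.07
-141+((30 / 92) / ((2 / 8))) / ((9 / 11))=-9619 / 69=-139.41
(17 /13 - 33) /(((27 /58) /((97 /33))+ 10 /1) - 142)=2317912 /9642633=0.24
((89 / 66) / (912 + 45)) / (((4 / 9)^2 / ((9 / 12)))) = 2403 / 449152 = 0.01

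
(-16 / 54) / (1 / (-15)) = 40 / 9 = 4.44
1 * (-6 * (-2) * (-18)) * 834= -180144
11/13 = 0.85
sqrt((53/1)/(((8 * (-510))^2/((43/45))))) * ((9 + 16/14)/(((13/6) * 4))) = 71 * sqrt(11395)/3712800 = 0.00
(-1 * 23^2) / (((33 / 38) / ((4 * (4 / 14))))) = -160816 / 231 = -696.17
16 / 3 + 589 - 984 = -389.67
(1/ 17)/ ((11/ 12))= 12/ 187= 0.06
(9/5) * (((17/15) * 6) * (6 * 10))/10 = 1836/25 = 73.44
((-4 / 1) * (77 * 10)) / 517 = -280 / 47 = -5.96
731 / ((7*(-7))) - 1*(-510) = 24259 / 49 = 495.08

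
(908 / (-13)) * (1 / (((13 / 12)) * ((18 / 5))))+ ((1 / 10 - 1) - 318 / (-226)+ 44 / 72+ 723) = 606891229 / 859365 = 706.21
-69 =-69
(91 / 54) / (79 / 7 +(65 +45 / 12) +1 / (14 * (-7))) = 8918 / 423495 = 0.02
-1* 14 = -14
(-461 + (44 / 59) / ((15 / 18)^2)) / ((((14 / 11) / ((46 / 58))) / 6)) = -73556967 / 42775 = -1719.63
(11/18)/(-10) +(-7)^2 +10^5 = 18008809/180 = 100048.94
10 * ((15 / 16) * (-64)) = -600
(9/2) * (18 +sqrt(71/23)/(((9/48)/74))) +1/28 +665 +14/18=188197/252 +1776 * sqrt(1633)/23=3867.20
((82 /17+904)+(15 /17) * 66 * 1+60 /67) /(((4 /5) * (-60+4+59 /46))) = -21131250 /955621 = -22.11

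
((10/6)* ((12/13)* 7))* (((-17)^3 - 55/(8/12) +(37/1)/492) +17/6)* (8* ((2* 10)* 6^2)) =-165067056000/533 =-309694288.93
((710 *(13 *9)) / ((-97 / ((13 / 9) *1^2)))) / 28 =-59995 / 1358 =-44.18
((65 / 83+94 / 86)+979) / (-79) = -3500747 / 281951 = -12.42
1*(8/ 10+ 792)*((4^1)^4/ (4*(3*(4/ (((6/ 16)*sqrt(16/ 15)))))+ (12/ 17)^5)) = -116708701436928/ 50399746734265+ 63931198571038688*sqrt(15)/ 151199240202795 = 1635.29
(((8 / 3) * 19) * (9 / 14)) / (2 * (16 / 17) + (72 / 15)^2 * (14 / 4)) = 24225 / 61376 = 0.39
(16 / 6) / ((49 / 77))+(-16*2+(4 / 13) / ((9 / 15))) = -2484 / 91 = -27.30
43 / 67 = 0.64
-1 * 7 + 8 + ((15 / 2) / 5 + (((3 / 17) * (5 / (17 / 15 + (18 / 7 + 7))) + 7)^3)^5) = 5658885089970.78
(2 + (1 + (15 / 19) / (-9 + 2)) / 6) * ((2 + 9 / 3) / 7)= 1.53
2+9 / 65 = 139 / 65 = 2.14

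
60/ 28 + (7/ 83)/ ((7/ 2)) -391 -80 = -272392/ 581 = -468.83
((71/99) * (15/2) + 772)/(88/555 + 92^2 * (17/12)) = 9491795/146407976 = 0.06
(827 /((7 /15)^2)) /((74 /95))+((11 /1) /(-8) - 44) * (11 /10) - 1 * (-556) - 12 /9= 2340883633 /435120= 5379.86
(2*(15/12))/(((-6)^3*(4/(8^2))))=-5/27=-0.19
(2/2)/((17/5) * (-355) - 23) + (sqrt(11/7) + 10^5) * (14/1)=1400017.55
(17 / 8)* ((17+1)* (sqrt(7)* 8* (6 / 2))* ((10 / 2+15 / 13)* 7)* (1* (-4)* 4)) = -8225280* sqrt(7) / 13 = -1674003.49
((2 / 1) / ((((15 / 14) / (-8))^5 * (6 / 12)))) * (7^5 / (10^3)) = -1560213.42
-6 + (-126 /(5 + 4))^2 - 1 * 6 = 184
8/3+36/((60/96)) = 904/15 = 60.27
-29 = -29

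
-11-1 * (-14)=3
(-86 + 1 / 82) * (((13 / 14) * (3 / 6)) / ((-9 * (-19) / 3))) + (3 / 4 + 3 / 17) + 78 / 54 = 11149793 / 6674472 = 1.67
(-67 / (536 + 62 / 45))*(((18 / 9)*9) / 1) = -27135 / 12091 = -2.24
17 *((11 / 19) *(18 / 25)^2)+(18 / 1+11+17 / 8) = 3441579 / 95000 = 36.23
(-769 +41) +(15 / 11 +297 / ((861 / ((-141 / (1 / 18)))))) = -5057873 / 3157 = -1602.11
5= 5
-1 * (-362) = 362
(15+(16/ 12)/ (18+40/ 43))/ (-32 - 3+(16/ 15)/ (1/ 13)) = -92005/ 129019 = -0.71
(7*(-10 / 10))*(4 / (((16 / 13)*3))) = -91 / 12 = -7.58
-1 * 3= -3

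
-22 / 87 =-0.25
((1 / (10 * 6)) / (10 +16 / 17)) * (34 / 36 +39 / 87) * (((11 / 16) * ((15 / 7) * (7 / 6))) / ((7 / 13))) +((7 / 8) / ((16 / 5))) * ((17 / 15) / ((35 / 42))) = 494102501 / 1304916480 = 0.38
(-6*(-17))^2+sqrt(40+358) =sqrt(398)+10404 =10423.95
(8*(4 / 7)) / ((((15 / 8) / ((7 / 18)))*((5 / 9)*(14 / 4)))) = 256 / 525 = 0.49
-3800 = -3800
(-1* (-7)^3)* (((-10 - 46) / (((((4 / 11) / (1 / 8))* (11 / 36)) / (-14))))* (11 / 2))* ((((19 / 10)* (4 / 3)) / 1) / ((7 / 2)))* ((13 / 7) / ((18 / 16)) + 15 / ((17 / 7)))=2403808484 / 255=9426699.94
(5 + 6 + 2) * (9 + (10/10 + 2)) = 156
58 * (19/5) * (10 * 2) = 4408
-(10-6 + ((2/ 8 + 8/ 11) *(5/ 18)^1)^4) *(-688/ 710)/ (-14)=-67767021896587/ 244437103088640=-0.28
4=4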